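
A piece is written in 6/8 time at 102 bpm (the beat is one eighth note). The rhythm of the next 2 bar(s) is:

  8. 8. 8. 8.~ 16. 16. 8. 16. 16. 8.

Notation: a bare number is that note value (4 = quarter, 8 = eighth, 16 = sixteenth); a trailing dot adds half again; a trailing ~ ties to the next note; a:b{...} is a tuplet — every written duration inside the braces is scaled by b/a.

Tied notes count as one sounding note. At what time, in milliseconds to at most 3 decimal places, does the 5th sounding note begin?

1. 0.0ms @ 0 + 882.353ms (3/2)
2. 882.353ms @ 3/2 + 882.353ms (3/2)
3. 1764.706ms @ 3 + 882.353ms (3/2)
4. 2647.059ms @ 9/2 + 1323.529ms (9/4)
5. 3970.588ms @ 27/4 + 441.176ms (3/4)
6. 4411.765ms @ 15/2 + 882.353ms (3/2)
7. 5294.118ms @ 9 + 441.176ms (3/4)
8. 5735.294ms @ 39/4 + 441.176ms (3/4)
9. 6176.471ms @ 21/2 + 882.353ms (3/2)

note 5 onset = 27/4b = 3970.588ms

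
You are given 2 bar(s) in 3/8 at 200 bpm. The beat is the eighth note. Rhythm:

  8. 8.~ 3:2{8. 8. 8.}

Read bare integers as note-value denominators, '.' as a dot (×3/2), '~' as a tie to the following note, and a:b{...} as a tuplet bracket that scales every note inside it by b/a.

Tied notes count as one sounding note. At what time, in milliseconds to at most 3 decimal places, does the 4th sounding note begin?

note 4 onset = 5b = 1500.0ms

1. 0.0ms @ 0 + 450.0ms (3/2)
2. 450.0ms @ 3/2 + 750.0ms (5/2)
3. 1200.0ms @ 4 + 300.0ms (1)
4. 1500.0ms @ 5 + 300.0ms (1)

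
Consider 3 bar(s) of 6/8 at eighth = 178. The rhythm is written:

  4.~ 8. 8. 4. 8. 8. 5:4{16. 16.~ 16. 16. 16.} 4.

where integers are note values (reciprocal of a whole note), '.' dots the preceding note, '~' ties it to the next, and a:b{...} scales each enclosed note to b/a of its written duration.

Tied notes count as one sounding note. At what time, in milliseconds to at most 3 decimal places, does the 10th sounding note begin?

note 10 onset = 15b = 5056.18ms

1. 0.0ms @ 0 + 1516.854ms (9/2)
2. 1516.854ms @ 9/2 + 505.618ms (3/2)
3. 2022.472ms @ 6 + 1011.236ms (3)
4. 3033.708ms @ 9 + 505.618ms (3/2)
5. 3539.326ms @ 21/2 + 505.618ms (3/2)
6. 4044.944ms @ 12 + 202.247ms (3/5)
7. 4247.191ms @ 63/5 + 404.494ms (6/5)
8. 4651.685ms @ 69/5 + 202.247ms (3/5)
9. 4853.933ms @ 72/5 + 202.247ms (3/5)
10. 5056.18ms @ 15 + 1011.236ms (3)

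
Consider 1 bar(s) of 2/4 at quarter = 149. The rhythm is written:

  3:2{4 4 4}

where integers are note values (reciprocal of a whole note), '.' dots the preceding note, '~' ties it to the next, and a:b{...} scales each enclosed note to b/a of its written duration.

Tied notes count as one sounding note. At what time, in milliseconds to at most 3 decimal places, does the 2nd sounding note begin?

note 2 onset = 2/3b = 268.456ms

1. 0.0ms @ 0 + 268.456ms (2/3)
2. 268.456ms @ 2/3 + 268.456ms (2/3)
3. 536.913ms @ 4/3 + 268.456ms (2/3)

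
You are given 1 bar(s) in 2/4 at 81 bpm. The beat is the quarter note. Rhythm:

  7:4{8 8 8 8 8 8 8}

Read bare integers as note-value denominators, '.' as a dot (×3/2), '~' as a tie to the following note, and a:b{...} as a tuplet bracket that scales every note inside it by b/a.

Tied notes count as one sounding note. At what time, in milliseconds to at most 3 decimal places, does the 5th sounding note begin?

note 5 onset = 8/7b = 846.561ms

1. 0.0ms @ 0 + 211.64ms (2/7)
2. 211.64ms @ 2/7 + 211.64ms (2/7)
3. 423.28ms @ 4/7 + 211.64ms (2/7)
4. 634.921ms @ 6/7 + 211.64ms (2/7)
5. 846.561ms @ 8/7 + 211.64ms (2/7)
6. 1058.201ms @ 10/7 + 211.64ms (2/7)
7. 1269.841ms @ 12/7 + 211.64ms (2/7)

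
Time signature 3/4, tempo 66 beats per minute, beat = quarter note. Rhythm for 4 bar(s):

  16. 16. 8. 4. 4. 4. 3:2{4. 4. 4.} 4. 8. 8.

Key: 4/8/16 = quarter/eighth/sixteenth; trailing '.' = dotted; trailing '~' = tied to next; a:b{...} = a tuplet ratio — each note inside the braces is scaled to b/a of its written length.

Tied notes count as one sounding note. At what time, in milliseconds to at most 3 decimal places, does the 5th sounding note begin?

note 5 onset = 3b = 2727.273ms

1. 0.0ms @ 0 + 340.909ms (3/8)
2. 340.909ms @ 3/8 + 340.909ms (3/8)
3. 681.818ms @ 3/4 + 681.818ms (3/4)
4. 1363.636ms @ 3/2 + 1363.636ms (3/2)
5. 2727.273ms @ 3 + 1363.636ms (3/2)
6. 4090.909ms @ 9/2 + 1363.636ms (3/2)
7. 5454.545ms @ 6 + 909.091ms (1)
8. 6363.636ms @ 7 + 909.091ms (1)
9. 7272.727ms @ 8 + 909.091ms (1)
10. 8181.818ms @ 9 + 1363.636ms (3/2)
11. 9545.455ms @ 21/2 + 681.818ms (3/4)
12. 10227.273ms @ 45/4 + 681.818ms (3/4)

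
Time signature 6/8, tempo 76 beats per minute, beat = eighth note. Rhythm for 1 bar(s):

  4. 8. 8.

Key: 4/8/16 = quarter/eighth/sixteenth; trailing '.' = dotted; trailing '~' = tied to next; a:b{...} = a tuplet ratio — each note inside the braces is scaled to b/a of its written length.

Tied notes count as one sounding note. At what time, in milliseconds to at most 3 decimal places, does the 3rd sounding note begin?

note 3 onset = 9/2b = 3552.632ms

1. 0.0ms @ 0 + 2368.421ms (3)
2. 2368.421ms @ 3 + 1184.211ms (3/2)
3. 3552.632ms @ 9/2 + 1184.211ms (3/2)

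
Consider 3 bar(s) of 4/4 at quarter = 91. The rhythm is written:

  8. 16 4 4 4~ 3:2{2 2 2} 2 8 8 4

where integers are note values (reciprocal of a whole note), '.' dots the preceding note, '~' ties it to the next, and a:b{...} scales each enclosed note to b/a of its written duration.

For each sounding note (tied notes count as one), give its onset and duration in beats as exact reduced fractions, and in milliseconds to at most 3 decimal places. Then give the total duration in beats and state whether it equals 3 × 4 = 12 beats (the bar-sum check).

1) 0.0ms=0b +494.505ms=3/4b
2) 494.505ms=3/4b +164.835ms=1/4b
3) 659.341ms=1b +659.341ms=1b
4) 1318.681ms=2b +659.341ms=1b
5) 1978.022ms=3b +1538.462ms=7/3b
6) 3516.484ms=16/3b +879.121ms=4/3b
7) 4395.604ms=20/3b +879.121ms=4/3b
8) 5274.725ms=8b +1318.681ms=2b
9) 6593.407ms=10b +329.67ms=1/2b
10) 6923.077ms=21/2b +329.67ms=1/2b
11) 7252.747ms=11b +659.341ms=1b
Σ=12b of 12 (91bpm 4/4) — PASS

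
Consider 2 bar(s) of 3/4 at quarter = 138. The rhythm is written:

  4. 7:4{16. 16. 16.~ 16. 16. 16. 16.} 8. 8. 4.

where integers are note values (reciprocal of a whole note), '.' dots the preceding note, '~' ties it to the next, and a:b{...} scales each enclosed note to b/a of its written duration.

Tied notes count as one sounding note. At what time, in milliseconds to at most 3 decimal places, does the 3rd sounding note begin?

note 3 onset = 12/7b = 745.342ms

1. 0.0ms @ 0 + 652.174ms (3/2)
2. 652.174ms @ 3/2 + 93.168ms (3/14)
3. 745.342ms @ 12/7 + 93.168ms (3/14)
4. 838.509ms @ 27/14 + 186.335ms (3/7)
5. 1024.845ms @ 33/14 + 93.168ms (3/14)
6. 1118.012ms @ 18/7 + 93.168ms (3/14)
7. 1211.18ms @ 39/14 + 93.168ms (3/14)
8. 1304.348ms @ 3 + 326.087ms (3/4)
9. 1630.435ms @ 15/4 + 326.087ms (3/4)
10. 1956.522ms @ 9/2 + 652.174ms (3/2)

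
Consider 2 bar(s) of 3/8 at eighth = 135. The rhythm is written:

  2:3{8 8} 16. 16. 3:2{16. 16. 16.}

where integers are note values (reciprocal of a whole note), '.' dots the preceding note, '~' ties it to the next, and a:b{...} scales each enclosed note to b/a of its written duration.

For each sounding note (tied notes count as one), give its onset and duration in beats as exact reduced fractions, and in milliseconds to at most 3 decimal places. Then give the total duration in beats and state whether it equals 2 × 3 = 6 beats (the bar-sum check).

1) 0.0ms=0b +666.667ms=3/2b
2) 666.667ms=3/2b +666.667ms=3/2b
3) 1333.333ms=3b +333.333ms=3/4b
4) 1666.667ms=15/4b +333.333ms=3/4b
5) 2000.0ms=9/2b +222.222ms=1/2b
6) 2222.222ms=5b +222.222ms=1/2b
7) 2444.444ms=11/2b +222.222ms=1/2b
Σ=6b of 6 (135bpm 3/8) — PASS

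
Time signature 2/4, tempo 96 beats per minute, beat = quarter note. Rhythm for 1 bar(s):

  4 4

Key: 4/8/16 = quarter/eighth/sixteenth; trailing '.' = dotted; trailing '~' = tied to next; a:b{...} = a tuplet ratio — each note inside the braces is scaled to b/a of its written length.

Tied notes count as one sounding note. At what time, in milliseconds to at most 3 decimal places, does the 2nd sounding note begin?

1. 0.0ms @ 0 + 625.0ms (1)
2. 625.0ms @ 1 + 625.0ms (1)

note 2 onset = 1b = 625.0ms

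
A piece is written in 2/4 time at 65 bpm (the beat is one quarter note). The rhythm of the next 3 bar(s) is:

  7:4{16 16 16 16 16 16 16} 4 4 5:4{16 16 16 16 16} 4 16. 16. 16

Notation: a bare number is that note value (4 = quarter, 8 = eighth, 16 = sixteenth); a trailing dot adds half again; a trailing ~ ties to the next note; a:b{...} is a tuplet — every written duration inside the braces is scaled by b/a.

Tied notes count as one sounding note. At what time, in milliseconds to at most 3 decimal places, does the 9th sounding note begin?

note 9 onset = 2b = 1846.154ms

1. 0.0ms @ 0 + 131.868ms (1/7)
2. 131.868ms @ 1/7 + 131.868ms (1/7)
3. 263.736ms @ 2/7 + 131.868ms (1/7)
4. 395.604ms @ 3/7 + 131.868ms (1/7)
5. 527.473ms @ 4/7 + 131.868ms (1/7)
6. 659.341ms @ 5/7 + 131.868ms (1/7)
7. 791.209ms @ 6/7 + 131.868ms (1/7)
8. 923.077ms @ 1 + 923.077ms (1)
9. 1846.154ms @ 2 + 923.077ms (1)
10. 2769.231ms @ 3 + 184.615ms (1/5)
11. 2953.846ms @ 16/5 + 184.615ms (1/5)
12. 3138.462ms @ 17/5 + 184.615ms (1/5)
13. 3323.077ms @ 18/5 + 184.615ms (1/5)
14. 3507.692ms @ 19/5 + 184.615ms (1/5)
15. 3692.308ms @ 4 + 923.077ms (1)
16. 4615.385ms @ 5 + 346.154ms (3/8)
17. 4961.538ms @ 43/8 + 346.154ms (3/8)
18. 5307.692ms @ 23/4 + 230.769ms (1/4)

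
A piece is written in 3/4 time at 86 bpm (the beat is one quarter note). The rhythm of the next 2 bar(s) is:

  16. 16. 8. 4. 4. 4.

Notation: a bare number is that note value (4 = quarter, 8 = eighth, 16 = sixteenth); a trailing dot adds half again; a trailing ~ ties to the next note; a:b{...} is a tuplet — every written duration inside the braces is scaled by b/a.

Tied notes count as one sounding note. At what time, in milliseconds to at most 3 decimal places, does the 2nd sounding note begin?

note 2 onset = 3/8b = 261.628ms

1. 0.0ms @ 0 + 261.628ms (3/8)
2. 261.628ms @ 3/8 + 261.628ms (3/8)
3. 523.256ms @ 3/4 + 523.256ms (3/4)
4. 1046.512ms @ 3/2 + 1046.512ms (3/2)
5. 2093.023ms @ 3 + 1046.512ms (3/2)
6. 3139.535ms @ 9/2 + 1046.512ms (3/2)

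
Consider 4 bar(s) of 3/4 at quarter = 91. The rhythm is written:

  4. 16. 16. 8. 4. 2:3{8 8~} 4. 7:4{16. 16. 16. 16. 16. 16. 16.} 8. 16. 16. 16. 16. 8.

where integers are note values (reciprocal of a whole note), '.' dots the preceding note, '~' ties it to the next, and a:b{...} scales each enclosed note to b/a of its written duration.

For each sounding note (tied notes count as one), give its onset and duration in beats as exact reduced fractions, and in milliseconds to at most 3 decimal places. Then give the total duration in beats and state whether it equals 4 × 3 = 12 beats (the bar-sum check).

1) 0.0ms=0b +989.011ms=3/2b
2) 989.011ms=3/2b +247.253ms=3/8b
3) 1236.264ms=15/8b +247.253ms=3/8b
4) 1483.516ms=9/4b +494.505ms=3/4b
5) 1978.022ms=3b +989.011ms=3/2b
6) 2967.033ms=9/2b +494.505ms=3/4b
7) 3461.538ms=21/4b +1483.516ms=9/4b
8) 4945.055ms=15/2b +141.287ms=3/14b
9) 5086.342ms=54/7b +141.287ms=3/14b
10) 5227.63ms=111/14b +141.287ms=3/14b
11) 5368.917ms=57/7b +141.287ms=3/14b
12) 5510.204ms=117/14b +141.287ms=3/14b
13) 5651.491ms=60/7b +141.287ms=3/14b
14) 5792.779ms=123/14b +141.287ms=3/14b
15) 5934.066ms=9b +494.505ms=3/4b
16) 6428.571ms=39/4b +247.253ms=3/8b
17) 6675.824ms=81/8b +247.253ms=3/8b
18) 6923.077ms=21/2b +247.253ms=3/8b
19) 7170.33ms=87/8b +247.253ms=3/8b
20) 7417.582ms=45/4b +494.505ms=3/4b
Σ=12b of 12 (91bpm 3/4) — PASS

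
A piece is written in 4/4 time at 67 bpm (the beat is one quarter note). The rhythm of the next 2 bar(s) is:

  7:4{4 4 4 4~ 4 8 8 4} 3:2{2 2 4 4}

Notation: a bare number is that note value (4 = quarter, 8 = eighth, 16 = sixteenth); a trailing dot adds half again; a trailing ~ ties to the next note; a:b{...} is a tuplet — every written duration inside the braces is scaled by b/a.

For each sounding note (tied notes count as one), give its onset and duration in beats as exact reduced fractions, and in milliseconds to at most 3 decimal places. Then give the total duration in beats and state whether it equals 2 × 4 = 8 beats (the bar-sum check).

1) 0.0ms=0b +511.727ms=4/7b
2) 511.727ms=4/7b +511.727ms=4/7b
3) 1023.454ms=8/7b +511.727ms=4/7b
4) 1535.181ms=12/7b +1023.454ms=8/7b
5) 2558.635ms=20/7b +255.864ms=2/7b
6) 2814.499ms=22/7b +255.864ms=2/7b
7) 3070.362ms=24/7b +511.727ms=4/7b
8) 3582.09ms=4b +1194.03ms=4/3b
9) 4776.119ms=16/3b +1194.03ms=4/3b
10) 5970.149ms=20/3b +597.015ms=2/3b
11) 6567.164ms=22/3b +597.015ms=2/3b
Σ=8b of 8 (67bpm 4/4) — PASS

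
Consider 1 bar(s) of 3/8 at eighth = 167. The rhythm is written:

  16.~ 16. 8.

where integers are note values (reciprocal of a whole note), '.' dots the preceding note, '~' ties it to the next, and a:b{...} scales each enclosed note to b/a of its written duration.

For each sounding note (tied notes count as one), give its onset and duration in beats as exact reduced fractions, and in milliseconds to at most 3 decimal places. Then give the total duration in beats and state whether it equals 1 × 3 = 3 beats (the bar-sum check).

1) 0.0ms=0b +538.922ms=3/2b
2) 538.922ms=3/2b +538.922ms=3/2b
Σ=3b of 3 (167bpm 3/8) — PASS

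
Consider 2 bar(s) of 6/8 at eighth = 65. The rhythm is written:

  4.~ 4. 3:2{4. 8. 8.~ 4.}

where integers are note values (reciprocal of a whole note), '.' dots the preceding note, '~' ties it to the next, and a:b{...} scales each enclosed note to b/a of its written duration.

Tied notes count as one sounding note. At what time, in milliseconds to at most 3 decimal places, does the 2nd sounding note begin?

1. 0.0ms @ 0 + 5538.462ms (6)
2. 5538.462ms @ 6 + 1846.154ms (2)
3. 7384.615ms @ 8 + 923.077ms (1)
4. 8307.692ms @ 9 + 2769.231ms (3)

note 2 onset = 6b = 5538.462ms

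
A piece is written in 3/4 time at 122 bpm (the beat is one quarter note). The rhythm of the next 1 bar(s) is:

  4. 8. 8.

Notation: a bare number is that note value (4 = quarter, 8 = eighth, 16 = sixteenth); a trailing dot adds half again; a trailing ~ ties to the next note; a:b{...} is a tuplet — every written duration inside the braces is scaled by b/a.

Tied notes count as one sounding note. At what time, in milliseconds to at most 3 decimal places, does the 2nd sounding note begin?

note 2 onset = 3/2b = 737.705ms

1. 0.0ms @ 0 + 737.705ms (3/2)
2. 737.705ms @ 3/2 + 368.852ms (3/4)
3. 1106.557ms @ 9/4 + 368.852ms (3/4)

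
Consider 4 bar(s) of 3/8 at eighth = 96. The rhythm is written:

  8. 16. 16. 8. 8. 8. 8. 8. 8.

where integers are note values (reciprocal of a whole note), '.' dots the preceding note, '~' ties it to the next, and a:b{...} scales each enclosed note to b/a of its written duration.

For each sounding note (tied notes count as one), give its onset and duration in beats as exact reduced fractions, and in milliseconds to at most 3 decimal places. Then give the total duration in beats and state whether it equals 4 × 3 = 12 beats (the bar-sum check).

1) 0.0ms=0b +937.5ms=3/2b
2) 937.5ms=3/2b +468.75ms=3/4b
3) 1406.25ms=9/4b +468.75ms=3/4b
4) 1875.0ms=3b +937.5ms=3/2b
5) 2812.5ms=9/2b +937.5ms=3/2b
6) 3750.0ms=6b +937.5ms=3/2b
7) 4687.5ms=15/2b +937.5ms=3/2b
8) 5625.0ms=9b +937.5ms=3/2b
9) 6562.5ms=21/2b +937.5ms=3/2b
Σ=12b of 12 (96bpm 3/8) — PASS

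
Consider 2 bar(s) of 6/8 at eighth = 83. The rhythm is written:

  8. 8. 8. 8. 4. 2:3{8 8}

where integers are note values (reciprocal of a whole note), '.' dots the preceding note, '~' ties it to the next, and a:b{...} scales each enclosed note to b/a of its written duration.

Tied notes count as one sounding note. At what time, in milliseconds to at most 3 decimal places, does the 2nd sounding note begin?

1. 0.0ms @ 0 + 1084.337ms (3/2)
2. 1084.337ms @ 3/2 + 1084.337ms (3/2)
3. 2168.675ms @ 3 + 1084.337ms (3/2)
4. 3253.012ms @ 9/2 + 1084.337ms (3/2)
5. 4337.349ms @ 6 + 2168.675ms (3)
6. 6506.024ms @ 9 + 1084.337ms (3/2)
7. 7590.361ms @ 21/2 + 1084.337ms (3/2)

note 2 onset = 3/2b = 1084.337ms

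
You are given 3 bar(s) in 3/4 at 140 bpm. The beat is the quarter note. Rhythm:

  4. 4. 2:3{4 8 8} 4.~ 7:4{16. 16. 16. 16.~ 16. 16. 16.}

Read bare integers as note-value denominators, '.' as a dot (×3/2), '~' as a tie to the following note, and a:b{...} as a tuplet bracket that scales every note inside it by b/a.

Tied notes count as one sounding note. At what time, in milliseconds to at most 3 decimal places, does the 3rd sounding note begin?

1. 0.0ms @ 0 + 642.857ms (3/2)
2. 642.857ms @ 3/2 + 642.857ms (3/2)
3. 1285.714ms @ 3 + 642.857ms (3/2)
4. 1928.571ms @ 9/2 + 321.429ms (3/4)
5. 2250.0ms @ 21/4 + 321.429ms (3/4)
6. 2571.429ms @ 6 + 734.694ms (12/7)
7. 3306.122ms @ 54/7 + 91.837ms (3/14)
8. 3397.959ms @ 111/14 + 91.837ms (3/14)
9. 3489.796ms @ 57/7 + 183.673ms (3/7)
10. 3673.469ms @ 60/7 + 91.837ms (3/14)
11. 3765.306ms @ 123/14 + 91.837ms (3/14)

note 3 onset = 3b = 1285.714ms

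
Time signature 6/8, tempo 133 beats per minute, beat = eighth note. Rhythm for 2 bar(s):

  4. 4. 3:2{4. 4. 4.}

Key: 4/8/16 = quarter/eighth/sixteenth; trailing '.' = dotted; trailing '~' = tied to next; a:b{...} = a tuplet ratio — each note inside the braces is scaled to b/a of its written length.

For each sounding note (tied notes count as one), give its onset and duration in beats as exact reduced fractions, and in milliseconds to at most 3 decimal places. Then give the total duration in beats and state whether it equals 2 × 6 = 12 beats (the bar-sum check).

1) 0.0ms=0b +1353.383ms=3b
2) 1353.383ms=3b +1353.383ms=3b
3) 2706.767ms=6b +902.256ms=2b
4) 3609.023ms=8b +902.256ms=2b
5) 4511.278ms=10b +902.256ms=2b
Σ=12b of 12 (133bpm 6/8) — PASS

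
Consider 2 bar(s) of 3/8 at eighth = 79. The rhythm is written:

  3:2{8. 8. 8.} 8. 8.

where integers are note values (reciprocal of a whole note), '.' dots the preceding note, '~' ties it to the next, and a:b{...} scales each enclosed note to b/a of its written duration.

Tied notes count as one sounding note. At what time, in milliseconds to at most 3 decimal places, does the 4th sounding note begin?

1. 0.0ms @ 0 + 759.494ms (1)
2. 759.494ms @ 1 + 759.494ms (1)
3. 1518.987ms @ 2 + 759.494ms (1)
4. 2278.481ms @ 3 + 1139.241ms (3/2)
5. 3417.722ms @ 9/2 + 1139.241ms (3/2)

note 4 onset = 3b = 2278.481ms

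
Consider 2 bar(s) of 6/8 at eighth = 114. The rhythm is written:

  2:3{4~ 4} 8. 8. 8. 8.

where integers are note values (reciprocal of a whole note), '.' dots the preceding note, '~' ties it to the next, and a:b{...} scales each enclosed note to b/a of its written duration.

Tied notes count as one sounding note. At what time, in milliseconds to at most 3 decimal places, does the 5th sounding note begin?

note 5 onset = 21/2b = 5526.316ms

1. 0.0ms @ 0 + 3157.895ms (6)
2. 3157.895ms @ 6 + 789.474ms (3/2)
3. 3947.368ms @ 15/2 + 789.474ms (3/2)
4. 4736.842ms @ 9 + 789.474ms (3/2)
5. 5526.316ms @ 21/2 + 789.474ms (3/2)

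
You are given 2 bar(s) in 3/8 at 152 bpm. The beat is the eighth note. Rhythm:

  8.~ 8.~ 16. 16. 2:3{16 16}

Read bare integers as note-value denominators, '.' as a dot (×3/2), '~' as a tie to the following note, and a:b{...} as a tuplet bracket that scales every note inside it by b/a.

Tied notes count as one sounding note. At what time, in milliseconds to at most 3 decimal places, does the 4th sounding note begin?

1. 0.0ms @ 0 + 1480.263ms (15/4)
2. 1480.263ms @ 15/4 + 296.053ms (3/4)
3. 1776.316ms @ 9/2 + 296.053ms (3/4)
4. 2072.368ms @ 21/4 + 296.053ms (3/4)

note 4 onset = 21/4b = 2072.368ms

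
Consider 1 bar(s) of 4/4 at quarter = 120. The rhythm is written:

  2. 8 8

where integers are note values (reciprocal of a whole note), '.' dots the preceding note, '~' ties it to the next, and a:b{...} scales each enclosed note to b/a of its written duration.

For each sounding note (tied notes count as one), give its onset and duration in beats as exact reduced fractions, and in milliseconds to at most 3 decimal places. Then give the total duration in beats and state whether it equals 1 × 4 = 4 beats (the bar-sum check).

1) 0.0ms=0b +1500.0ms=3b
2) 1500.0ms=3b +250.0ms=1/2b
3) 1750.0ms=7/2b +250.0ms=1/2b
Σ=4b of 4 (120bpm 4/4) — PASS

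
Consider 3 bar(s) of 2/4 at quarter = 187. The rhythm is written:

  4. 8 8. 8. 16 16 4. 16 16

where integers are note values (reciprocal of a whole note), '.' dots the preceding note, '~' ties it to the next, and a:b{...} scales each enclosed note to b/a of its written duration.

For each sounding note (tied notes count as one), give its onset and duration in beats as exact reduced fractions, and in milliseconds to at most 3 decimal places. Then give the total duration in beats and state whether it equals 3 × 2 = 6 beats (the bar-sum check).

1) 0.0ms=0b +481.283ms=3/2b
2) 481.283ms=3/2b +160.428ms=1/2b
3) 641.711ms=2b +240.642ms=3/4b
4) 882.353ms=11/4b +240.642ms=3/4b
5) 1122.995ms=7/2b +80.214ms=1/4b
6) 1203.209ms=15/4b +80.214ms=1/4b
7) 1283.422ms=4b +481.283ms=3/2b
8) 1764.706ms=11/2b +80.214ms=1/4b
9) 1844.92ms=23/4b +80.214ms=1/4b
Σ=6b of 6 (187bpm 2/4) — PASS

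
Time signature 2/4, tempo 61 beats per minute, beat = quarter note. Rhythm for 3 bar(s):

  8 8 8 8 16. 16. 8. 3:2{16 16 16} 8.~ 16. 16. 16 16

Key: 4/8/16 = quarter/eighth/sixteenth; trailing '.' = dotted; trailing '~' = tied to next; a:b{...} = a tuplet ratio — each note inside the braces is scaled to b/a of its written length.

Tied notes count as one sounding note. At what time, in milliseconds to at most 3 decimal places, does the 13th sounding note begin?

1. 0.0ms @ 0 + 491.803ms (1/2)
2. 491.803ms @ 1/2 + 491.803ms (1/2)
3. 983.607ms @ 1 + 491.803ms (1/2)
4. 1475.41ms @ 3/2 + 491.803ms (1/2)
5. 1967.213ms @ 2 + 368.852ms (3/8)
6. 2336.066ms @ 19/8 + 368.852ms (3/8)
7. 2704.918ms @ 11/4 + 737.705ms (3/4)
8. 3442.623ms @ 7/2 + 163.934ms (1/6)
9. 3606.557ms @ 11/3 + 163.934ms (1/6)
10. 3770.492ms @ 23/6 + 163.934ms (1/6)
11. 3934.426ms @ 4 + 1106.557ms (9/8)
12. 5040.984ms @ 41/8 + 368.852ms (3/8)
13. 5409.836ms @ 11/2 + 245.902ms (1/4)
14. 5655.738ms @ 23/4 + 245.902ms (1/4)

note 13 onset = 11/2b = 5409.836ms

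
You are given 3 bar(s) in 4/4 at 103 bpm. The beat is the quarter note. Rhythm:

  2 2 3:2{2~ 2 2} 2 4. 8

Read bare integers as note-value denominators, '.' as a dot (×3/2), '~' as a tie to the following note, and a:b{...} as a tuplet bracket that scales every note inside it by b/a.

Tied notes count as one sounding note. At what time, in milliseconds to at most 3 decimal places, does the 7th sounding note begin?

1. 0.0ms @ 0 + 1165.049ms (2)
2. 1165.049ms @ 2 + 1165.049ms (2)
3. 2330.097ms @ 4 + 1553.398ms (8/3)
4. 3883.495ms @ 20/3 + 776.699ms (4/3)
5. 4660.194ms @ 8 + 1165.049ms (2)
6. 5825.243ms @ 10 + 873.786ms (3/2)
7. 6699.029ms @ 23/2 + 291.262ms (1/2)

note 7 onset = 23/2b = 6699.029ms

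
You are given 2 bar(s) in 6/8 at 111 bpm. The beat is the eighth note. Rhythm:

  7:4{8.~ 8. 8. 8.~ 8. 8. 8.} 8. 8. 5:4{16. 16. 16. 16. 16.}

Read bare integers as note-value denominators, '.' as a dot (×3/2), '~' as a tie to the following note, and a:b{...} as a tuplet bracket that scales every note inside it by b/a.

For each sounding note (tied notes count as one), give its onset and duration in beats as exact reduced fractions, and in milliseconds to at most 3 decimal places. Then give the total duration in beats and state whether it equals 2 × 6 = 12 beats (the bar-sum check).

1) 0.0ms=0b +926.641ms=12/7b
2) 926.641ms=12/7b +463.32ms=6/7b
3) 1389.961ms=18/7b +926.641ms=12/7b
4) 2316.602ms=30/7b +463.32ms=6/7b
5) 2779.923ms=36/7b +463.32ms=6/7b
6) 3243.243ms=6b +810.811ms=3/2b
7) 4054.054ms=15/2b +810.811ms=3/2b
8) 4864.865ms=9b +324.324ms=3/5b
9) 5189.189ms=48/5b +324.324ms=3/5b
10) 5513.514ms=51/5b +324.324ms=3/5b
11) 5837.838ms=54/5b +324.324ms=3/5b
12) 6162.162ms=57/5b +324.324ms=3/5b
Σ=12b of 12 (111bpm 6/8) — PASS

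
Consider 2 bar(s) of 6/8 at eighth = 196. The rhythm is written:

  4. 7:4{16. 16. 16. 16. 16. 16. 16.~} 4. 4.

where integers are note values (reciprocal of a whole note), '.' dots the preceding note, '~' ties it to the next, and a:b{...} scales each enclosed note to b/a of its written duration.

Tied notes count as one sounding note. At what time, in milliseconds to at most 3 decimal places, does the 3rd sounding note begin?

1. 0.0ms @ 0 + 918.367ms (3)
2. 918.367ms @ 3 + 131.195ms (3/7)
3. 1049.563ms @ 24/7 + 131.195ms (3/7)
4. 1180.758ms @ 27/7 + 131.195ms (3/7)
5. 1311.953ms @ 30/7 + 131.195ms (3/7)
6. 1443.149ms @ 33/7 + 131.195ms (3/7)
7. 1574.344ms @ 36/7 + 131.195ms (3/7)
8. 1705.539ms @ 39/7 + 1049.563ms (24/7)
9. 2755.102ms @ 9 + 918.367ms (3)

note 3 onset = 24/7b = 1049.563ms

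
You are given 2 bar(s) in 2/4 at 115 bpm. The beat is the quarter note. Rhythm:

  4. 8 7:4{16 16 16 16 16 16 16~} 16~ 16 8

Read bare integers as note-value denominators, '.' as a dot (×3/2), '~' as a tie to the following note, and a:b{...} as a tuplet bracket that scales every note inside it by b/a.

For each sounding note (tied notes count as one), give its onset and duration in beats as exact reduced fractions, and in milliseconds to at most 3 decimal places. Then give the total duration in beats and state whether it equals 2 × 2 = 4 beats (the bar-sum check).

1) 0.0ms=0b +782.609ms=3/2b
2) 782.609ms=3/2b +260.87ms=1/2b
3) 1043.478ms=2b +74.534ms=1/7b
4) 1118.012ms=15/7b +74.534ms=1/7b
5) 1192.547ms=16/7b +74.534ms=1/7b
6) 1267.081ms=17/7b +74.534ms=1/7b
7) 1341.615ms=18/7b +74.534ms=1/7b
8) 1416.149ms=19/7b +74.534ms=1/7b
9) 1490.683ms=20/7b +335.404ms=9/14b
10) 1826.087ms=7/2b +260.87ms=1/2b
Σ=4b of 4 (115bpm 2/4) — PASS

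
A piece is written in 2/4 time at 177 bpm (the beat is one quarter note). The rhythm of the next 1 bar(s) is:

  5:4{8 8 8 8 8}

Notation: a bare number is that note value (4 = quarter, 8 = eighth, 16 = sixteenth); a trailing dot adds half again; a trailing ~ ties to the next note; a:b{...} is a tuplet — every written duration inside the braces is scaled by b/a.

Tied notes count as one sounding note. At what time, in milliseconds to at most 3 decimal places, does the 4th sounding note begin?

1. 0.0ms @ 0 + 135.593ms (2/5)
2. 135.593ms @ 2/5 + 135.593ms (2/5)
3. 271.186ms @ 4/5 + 135.593ms (2/5)
4. 406.78ms @ 6/5 + 135.593ms (2/5)
5. 542.373ms @ 8/5 + 135.593ms (2/5)

note 4 onset = 6/5b = 406.78ms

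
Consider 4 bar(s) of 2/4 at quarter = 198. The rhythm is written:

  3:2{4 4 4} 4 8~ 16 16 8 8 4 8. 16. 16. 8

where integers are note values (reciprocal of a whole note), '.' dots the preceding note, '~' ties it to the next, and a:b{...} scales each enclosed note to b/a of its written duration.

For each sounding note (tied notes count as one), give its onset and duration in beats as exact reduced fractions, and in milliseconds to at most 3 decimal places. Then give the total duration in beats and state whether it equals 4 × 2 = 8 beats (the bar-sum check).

1) 0.0ms=0b +202.02ms=2/3b
2) 202.02ms=2/3b +202.02ms=2/3b
3) 404.04ms=4/3b +202.02ms=2/3b
4) 606.061ms=2b +303.03ms=1b
5) 909.091ms=3b +227.273ms=3/4b
6) 1136.364ms=15/4b +75.758ms=1/4b
7) 1212.121ms=4b +151.515ms=1/2b
8) 1363.636ms=9/2b +151.515ms=1/2b
9) 1515.152ms=5b +303.03ms=1b
10) 1818.182ms=6b +227.273ms=3/4b
11) 2045.455ms=27/4b +113.636ms=3/8b
12) 2159.091ms=57/8b +113.636ms=3/8b
13) 2272.727ms=15/2b +151.515ms=1/2b
Σ=8b of 8 (198bpm 2/4) — PASS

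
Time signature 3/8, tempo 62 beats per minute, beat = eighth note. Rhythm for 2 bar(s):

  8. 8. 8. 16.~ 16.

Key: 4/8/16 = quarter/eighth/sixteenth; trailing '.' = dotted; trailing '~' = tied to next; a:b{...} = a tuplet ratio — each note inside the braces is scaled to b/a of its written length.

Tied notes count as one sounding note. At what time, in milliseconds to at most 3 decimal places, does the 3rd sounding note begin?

1. 0.0ms @ 0 + 1451.613ms (3/2)
2. 1451.613ms @ 3/2 + 1451.613ms (3/2)
3. 2903.226ms @ 3 + 1451.613ms (3/2)
4. 4354.839ms @ 9/2 + 1451.613ms (3/2)

note 3 onset = 3b = 2903.226ms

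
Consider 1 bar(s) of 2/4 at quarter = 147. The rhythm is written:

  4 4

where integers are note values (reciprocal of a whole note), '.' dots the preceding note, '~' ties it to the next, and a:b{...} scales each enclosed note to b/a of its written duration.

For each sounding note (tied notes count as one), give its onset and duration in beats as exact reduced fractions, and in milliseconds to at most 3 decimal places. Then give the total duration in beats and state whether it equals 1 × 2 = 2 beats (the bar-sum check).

1) 0.0ms=0b +408.163ms=1b
2) 408.163ms=1b +408.163ms=1b
Σ=2b of 2 (147bpm 2/4) — PASS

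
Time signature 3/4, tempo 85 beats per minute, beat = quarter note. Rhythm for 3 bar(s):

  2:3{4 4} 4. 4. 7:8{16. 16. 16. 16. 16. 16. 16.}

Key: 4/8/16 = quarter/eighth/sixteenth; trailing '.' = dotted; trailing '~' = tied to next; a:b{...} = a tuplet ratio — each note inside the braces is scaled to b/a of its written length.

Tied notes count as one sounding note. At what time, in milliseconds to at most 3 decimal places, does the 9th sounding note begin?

1. 0.0ms @ 0 + 1058.824ms (3/2)
2. 1058.824ms @ 3/2 + 1058.824ms (3/2)
3. 2117.647ms @ 3 + 1058.824ms (3/2)
4. 3176.471ms @ 9/2 + 1058.824ms (3/2)
5. 4235.294ms @ 6 + 302.521ms (3/7)
6. 4537.815ms @ 45/7 + 302.521ms (3/7)
7. 4840.336ms @ 48/7 + 302.521ms (3/7)
8. 5142.857ms @ 51/7 + 302.521ms (3/7)
9. 5445.378ms @ 54/7 + 302.521ms (3/7)
10. 5747.899ms @ 57/7 + 302.521ms (3/7)
11. 6050.42ms @ 60/7 + 302.521ms (3/7)

note 9 onset = 54/7b = 5445.378ms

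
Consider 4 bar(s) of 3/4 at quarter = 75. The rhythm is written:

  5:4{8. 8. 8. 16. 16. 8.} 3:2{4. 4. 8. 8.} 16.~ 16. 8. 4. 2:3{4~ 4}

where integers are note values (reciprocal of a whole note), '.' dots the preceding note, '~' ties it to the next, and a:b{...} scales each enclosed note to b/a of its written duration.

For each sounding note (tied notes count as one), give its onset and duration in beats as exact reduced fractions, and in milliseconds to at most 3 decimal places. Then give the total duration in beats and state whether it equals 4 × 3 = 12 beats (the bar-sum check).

1) 0.0ms=0b +480.0ms=3/5b
2) 480.0ms=3/5b +480.0ms=3/5b
3) 960.0ms=6/5b +480.0ms=3/5b
4) 1440.0ms=9/5b +240.0ms=3/10b
5) 1680.0ms=21/10b +240.0ms=3/10b
6) 1920.0ms=12/5b +480.0ms=3/5b
7) 2400.0ms=3b +800.0ms=1b
8) 3200.0ms=4b +800.0ms=1b
9) 4000.0ms=5b +400.0ms=1/2b
10) 4400.0ms=11/2b +400.0ms=1/2b
11) 4800.0ms=6b +600.0ms=3/4b
12) 5400.0ms=27/4b +600.0ms=3/4b
13) 6000.0ms=15/2b +1200.0ms=3/2b
14) 7200.0ms=9b +2400.0ms=3b
Σ=12b of 12 (75bpm 3/4) — PASS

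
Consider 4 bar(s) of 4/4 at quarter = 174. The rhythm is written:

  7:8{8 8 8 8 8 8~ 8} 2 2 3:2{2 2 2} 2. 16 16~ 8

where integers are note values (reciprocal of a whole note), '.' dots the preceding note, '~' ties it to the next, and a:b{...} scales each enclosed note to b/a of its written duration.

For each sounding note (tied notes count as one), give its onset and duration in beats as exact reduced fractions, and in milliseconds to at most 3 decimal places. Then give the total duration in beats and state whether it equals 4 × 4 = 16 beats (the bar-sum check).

1) 0.0ms=0b +197.044ms=4/7b
2) 197.044ms=4/7b +197.044ms=4/7b
3) 394.089ms=8/7b +197.044ms=4/7b
4) 591.133ms=12/7b +197.044ms=4/7b
5) 788.177ms=16/7b +197.044ms=4/7b
6) 985.222ms=20/7b +394.089ms=8/7b
7) 1379.31ms=4b +689.655ms=2b
8) 2068.966ms=6b +689.655ms=2b
9) 2758.621ms=8b +459.77ms=4/3b
10) 3218.391ms=28/3b +459.77ms=4/3b
11) 3678.161ms=32/3b +459.77ms=4/3b
12) 4137.931ms=12b +1034.483ms=3b
13) 5172.414ms=15b +86.207ms=1/4b
14) 5258.621ms=61/4b +258.621ms=3/4b
Σ=16b of 16 (174bpm 4/4) — PASS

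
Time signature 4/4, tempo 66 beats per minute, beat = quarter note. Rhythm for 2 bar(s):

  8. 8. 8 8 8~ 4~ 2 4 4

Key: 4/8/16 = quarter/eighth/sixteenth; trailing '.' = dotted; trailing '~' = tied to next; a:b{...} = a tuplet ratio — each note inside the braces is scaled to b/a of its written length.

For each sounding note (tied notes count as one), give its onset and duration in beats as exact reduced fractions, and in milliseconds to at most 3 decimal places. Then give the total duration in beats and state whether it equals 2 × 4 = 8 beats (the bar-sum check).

1) 0.0ms=0b +681.818ms=3/4b
2) 681.818ms=3/4b +681.818ms=3/4b
3) 1363.636ms=3/2b +454.545ms=1/2b
4) 1818.182ms=2b +454.545ms=1/2b
5) 2272.727ms=5/2b +3181.818ms=7/2b
6) 5454.545ms=6b +909.091ms=1b
7) 6363.636ms=7b +909.091ms=1b
Σ=8b of 8 (66bpm 4/4) — PASS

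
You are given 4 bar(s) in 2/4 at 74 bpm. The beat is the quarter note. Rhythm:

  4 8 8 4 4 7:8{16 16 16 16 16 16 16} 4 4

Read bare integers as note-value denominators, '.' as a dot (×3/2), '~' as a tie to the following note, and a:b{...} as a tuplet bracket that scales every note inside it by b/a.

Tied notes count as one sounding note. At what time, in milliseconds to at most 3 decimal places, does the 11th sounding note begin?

note 11 onset = 38/7b = 4401.544ms

1. 0.0ms @ 0 + 810.811ms (1)
2. 810.811ms @ 1 + 405.405ms (1/2)
3. 1216.216ms @ 3/2 + 405.405ms (1/2)
4. 1621.622ms @ 2 + 810.811ms (1)
5. 2432.432ms @ 3 + 810.811ms (1)
6. 3243.243ms @ 4 + 231.66ms (2/7)
7. 3474.903ms @ 30/7 + 231.66ms (2/7)
8. 3706.564ms @ 32/7 + 231.66ms (2/7)
9. 3938.224ms @ 34/7 + 231.66ms (2/7)
10. 4169.884ms @ 36/7 + 231.66ms (2/7)
11. 4401.544ms @ 38/7 + 231.66ms (2/7)
12. 4633.205ms @ 40/7 + 231.66ms (2/7)
13. 4864.865ms @ 6 + 810.811ms (1)
14. 5675.676ms @ 7 + 810.811ms (1)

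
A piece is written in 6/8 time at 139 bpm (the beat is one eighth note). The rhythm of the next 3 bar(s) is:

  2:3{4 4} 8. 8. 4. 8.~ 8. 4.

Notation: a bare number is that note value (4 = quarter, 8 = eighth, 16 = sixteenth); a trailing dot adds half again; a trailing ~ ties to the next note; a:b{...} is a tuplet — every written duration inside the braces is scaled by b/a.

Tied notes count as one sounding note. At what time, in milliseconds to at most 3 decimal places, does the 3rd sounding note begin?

1. 0.0ms @ 0 + 1294.964ms (3)
2. 1294.964ms @ 3 + 1294.964ms (3)
3. 2589.928ms @ 6 + 647.482ms (3/2)
4. 3237.41ms @ 15/2 + 647.482ms (3/2)
5. 3884.892ms @ 9 + 1294.964ms (3)
6. 5179.856ms @ 12 + 1294.964ms (3)
7. 6474.82ms @ 15 + 1294.964ms (3)

note 3 onset = 6b = 2589.928ms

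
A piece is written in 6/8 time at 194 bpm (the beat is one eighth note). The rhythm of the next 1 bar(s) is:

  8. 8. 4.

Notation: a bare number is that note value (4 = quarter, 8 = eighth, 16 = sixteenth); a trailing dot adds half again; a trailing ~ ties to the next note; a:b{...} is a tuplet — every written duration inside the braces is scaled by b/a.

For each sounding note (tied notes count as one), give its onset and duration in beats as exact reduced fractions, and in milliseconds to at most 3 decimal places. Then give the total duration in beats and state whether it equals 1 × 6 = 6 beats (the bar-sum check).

1) 0.0ms=0b +463.918ms=3/2b
2) 463.918ms=3/2b +463.918ms=3/2b
3) 927.835ms=3b +927.835ms=3b
Σ=6b of 6 (194bpm 6/8) — PASS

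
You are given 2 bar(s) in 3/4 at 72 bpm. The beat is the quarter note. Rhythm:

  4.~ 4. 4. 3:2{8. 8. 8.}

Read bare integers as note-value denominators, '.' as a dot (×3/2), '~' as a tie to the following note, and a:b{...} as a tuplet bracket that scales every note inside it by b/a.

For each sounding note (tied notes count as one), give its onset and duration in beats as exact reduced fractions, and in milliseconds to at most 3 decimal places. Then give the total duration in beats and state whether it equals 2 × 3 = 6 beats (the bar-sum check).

1) 0.0ms=0b +2500.0ms=3b
2) 2500.0ms=3b +1250.0ms=3/2b
3) 3750.0ms=9/2b +416.667ms=1/2b
4) 4166.667ms=5b +416.667ms=1/2b
5) 4583.333ms=11/2b +416.667ms=1/2b
Σ=6b of 6 (72bpm 3/4) — PASS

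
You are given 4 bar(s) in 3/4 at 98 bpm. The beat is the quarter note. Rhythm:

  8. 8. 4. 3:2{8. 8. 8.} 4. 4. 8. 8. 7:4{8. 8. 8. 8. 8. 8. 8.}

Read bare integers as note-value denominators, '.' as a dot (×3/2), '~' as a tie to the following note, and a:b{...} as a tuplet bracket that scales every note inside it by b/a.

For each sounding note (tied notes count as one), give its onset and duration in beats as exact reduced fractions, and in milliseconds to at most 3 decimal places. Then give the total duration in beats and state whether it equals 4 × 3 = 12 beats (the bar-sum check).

1) 0.0ms=0b +459.184ms=3/4b
2) 459.184ms=3/4b +459.184ms=3/4b
3) 918.367ms=3/2b +918.367ms=3/2b
4) 1836.735ms=3b +306.122ms=1/2b
5) 2142.857ms=7/2b +306.122ms=1/2b
6) 2448.98ms=4b +306.122ms=1/2b
7) 2755.102ms=9/2b +918.367ms=3/2b
8) 3673.469ms=6b +918.367ms=3/2b
9) 4591.837ms=15/2b +459.184ms=3/4b
10) 5051.02ms=33/4b +459.184ms=3/4b
11) 5510.204ms=9b +262.391ms=3/7b
12) 5772.595ms=66/7b +262.391ms=3/7b
13) 6034.985ms=69/7b +262.391ms=3/7b
14) 6297.376ms=72/7b +262.391ms=3/7b
15) 6559.767ms=75/7b +262.391ms=3/7b
16) 6822.157ms=78/7b +262.391ms=3/7b
17) 7084.548ms=81/7b +262.391ms=3/7b
Σ=12b of 12 (98bpm 3/4) — PASS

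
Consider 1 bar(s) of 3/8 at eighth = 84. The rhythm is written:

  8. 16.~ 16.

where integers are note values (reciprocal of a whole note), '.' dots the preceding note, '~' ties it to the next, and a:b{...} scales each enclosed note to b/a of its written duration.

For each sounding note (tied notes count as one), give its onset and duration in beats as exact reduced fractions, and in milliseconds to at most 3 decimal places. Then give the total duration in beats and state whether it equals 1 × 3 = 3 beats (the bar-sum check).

1) 0.0ms=0b +1071.429ms=3/2b
2) 1071.429ms=3/2b +1071.429ms=3/2b
Σ=3b of 3 (84bpm 3/8) — PASS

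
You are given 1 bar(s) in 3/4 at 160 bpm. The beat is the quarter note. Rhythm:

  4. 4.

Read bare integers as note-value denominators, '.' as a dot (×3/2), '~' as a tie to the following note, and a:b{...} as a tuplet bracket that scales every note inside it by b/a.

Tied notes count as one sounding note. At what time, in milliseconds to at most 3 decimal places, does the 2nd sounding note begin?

note 2 onset = 3/2b = 562.5ms

1. 0.0ms @ 0 + 562.5ms (3/2)
2. 562.5ms @ 3/2 + 562.5ms (3/2)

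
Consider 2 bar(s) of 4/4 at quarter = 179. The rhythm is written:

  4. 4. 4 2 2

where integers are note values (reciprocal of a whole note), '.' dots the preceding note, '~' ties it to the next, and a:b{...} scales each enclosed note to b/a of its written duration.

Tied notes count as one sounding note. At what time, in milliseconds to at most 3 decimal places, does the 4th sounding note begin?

note 4 onset = 4b = 1340.782ms

1. 0.0ms @ 0 + 502.793ms (3/2)
2. 502.793ms @ 3/2 + 502.793ms (3/2)
3. 1005.587ms @ 3 + 335.196ms (1)
4. 1340.782ms @ 4 + 670.391ms (2)
5. 2011.173ms @ 6 + 670.391ms (2)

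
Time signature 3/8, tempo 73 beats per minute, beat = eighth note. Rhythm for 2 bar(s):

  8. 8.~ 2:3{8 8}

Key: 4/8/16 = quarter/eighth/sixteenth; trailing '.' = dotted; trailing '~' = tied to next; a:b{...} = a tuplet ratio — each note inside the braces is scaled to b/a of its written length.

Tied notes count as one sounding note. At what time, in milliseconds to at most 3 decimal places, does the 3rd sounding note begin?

note 3 onset = 9/2b = 3698.63ms

1. 0.0ms @ 0 + 1232.877ms (3/2)
2. 1232.877ms @ 3/2 + 2465.753ms (3)
3. 3698.63ms @ 9/2 + 1232.877ms (3/2)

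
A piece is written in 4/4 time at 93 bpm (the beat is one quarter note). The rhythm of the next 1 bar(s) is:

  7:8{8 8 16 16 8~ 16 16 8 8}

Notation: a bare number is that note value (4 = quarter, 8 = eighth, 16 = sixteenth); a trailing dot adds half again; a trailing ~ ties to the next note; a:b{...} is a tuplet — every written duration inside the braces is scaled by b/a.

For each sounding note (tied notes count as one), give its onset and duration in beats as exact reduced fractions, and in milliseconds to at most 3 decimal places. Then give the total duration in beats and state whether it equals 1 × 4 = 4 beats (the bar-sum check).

1) 0.0ms=0b +368.664ms=4/7b
2) 368.664ms=4/7b +368.664ms=4/7b
3) 737.327ms=8/7b +184.332ms=2/7b
4) 921.659ms=10/7b +184.332ms=2/7b
5) 1105.991ms=12/7b +552.995ms=6/7b
6) 1658.986ms=18/7b +184.332ms=2/7b
7) 1843.318ms=20/7b +368.664ms=4/7b
8) 2211.982ms=24/7b +368.664ms=4/7b
Σ=4b of 4 (93bpm 4/4) — PASS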